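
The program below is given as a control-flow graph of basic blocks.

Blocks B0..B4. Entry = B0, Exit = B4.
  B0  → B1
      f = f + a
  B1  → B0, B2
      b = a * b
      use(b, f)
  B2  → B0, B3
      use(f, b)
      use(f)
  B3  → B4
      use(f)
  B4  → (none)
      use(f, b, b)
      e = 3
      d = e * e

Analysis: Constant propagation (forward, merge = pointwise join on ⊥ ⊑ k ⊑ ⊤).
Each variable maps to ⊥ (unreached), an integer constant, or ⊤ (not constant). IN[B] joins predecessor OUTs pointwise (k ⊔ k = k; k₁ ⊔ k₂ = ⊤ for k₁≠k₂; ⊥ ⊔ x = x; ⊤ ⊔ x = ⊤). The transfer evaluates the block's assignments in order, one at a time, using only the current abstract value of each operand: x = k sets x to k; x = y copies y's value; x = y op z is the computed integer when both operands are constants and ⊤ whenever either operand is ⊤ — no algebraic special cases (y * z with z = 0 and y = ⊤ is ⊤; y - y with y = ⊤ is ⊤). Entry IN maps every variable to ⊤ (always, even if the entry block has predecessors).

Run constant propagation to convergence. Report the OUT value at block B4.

Answer: {a: ⊤, b: ⊤, c: ⊤, d: 9, e: 3, f: ⊤}

Trace:
Converged values:
  B0:  IN=(all ⊤)  OUT=(all ⊤)
  B1:  IN=(all ⊤)  OUT=(all ⊤)
  B2:  IN=(all ⊤)  OUT=(all ⊤)
  B3:  IN=(all ⊤)  OUT=(all ⊤)
  B4:  IN=(all ⊤)  OUT={d:9, e:3; rest ⊤}

Merge at B4: IN[B4] = OUT[B3] = {a: ⊤, b: ⊤, c: ⊤, d: ⊤, e: ⊤, f: ⊤}
Applying B4's transfer function to that IN value gives OUT[B4] (row B4 above).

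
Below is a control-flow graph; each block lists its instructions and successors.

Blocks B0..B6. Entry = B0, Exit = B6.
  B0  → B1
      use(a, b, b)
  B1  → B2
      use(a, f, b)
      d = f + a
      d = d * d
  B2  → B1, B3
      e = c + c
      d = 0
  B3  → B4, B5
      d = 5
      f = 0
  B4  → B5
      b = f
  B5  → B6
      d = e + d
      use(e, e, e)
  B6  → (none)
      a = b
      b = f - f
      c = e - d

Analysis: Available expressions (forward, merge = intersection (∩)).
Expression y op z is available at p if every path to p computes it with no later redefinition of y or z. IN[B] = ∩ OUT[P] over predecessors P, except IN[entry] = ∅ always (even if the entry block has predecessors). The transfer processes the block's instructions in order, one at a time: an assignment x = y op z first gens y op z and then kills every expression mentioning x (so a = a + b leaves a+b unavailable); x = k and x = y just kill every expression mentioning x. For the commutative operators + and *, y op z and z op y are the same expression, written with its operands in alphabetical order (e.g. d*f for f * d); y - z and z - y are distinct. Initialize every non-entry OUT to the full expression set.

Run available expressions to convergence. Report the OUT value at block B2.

Fixpoint table:
  B0:  IN={}  OUT={}
  B1:  IN={}  OUT={a+f}
  B2:  IN={a+f}  OUT={a+f, c+c}
  B3:  IN={a+f, c+c}  OUT={c+c}
  B4:  IN={c+c}  OUT={c+c}
  B5:  IN={c+c}  OUT={c+c}
  B6:  IN={c+c}  OUT={e-d, f-f}

Merge at B2: IN[B2] = OUT[B1] = {a+f}
Applying B2's transfer function to that IN value gives OUT[B2] (row B2 above).

Answer: {a+f, c+c}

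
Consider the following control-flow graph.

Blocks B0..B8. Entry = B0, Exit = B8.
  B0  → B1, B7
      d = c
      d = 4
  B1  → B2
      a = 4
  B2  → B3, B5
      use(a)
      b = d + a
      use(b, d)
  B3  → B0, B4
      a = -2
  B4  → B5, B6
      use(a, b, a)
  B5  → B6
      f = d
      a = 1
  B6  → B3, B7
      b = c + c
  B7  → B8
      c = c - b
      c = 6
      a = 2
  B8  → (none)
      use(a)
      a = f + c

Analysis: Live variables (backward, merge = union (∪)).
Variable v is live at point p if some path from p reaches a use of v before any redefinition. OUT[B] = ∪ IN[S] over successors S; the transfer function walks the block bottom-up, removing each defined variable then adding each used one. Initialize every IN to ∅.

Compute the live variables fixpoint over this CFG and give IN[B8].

Converged values:
  B0: | IN={b, c, f} | OUT={b, c, d, f}
  B1: | IN={c, d, f} | OUT={a, c, d, f}
  B2: | IN={a, c, d, f} | OUT={b, c, d, f}
  B3: | IN={b, c, d, f} | OUT={a, b, c, d, f}
  B4: | IN={a, b, c, d, f} | OUT={c, d, f}
  B5: | IN={c, d} | OUT={c, d, f}
  B6: | IN={c, d, f} | OUT={b, c, d, f}
  B7: | IN={b, c, f} | OUT={a, c, f}
  B8: | IN={a, c, f} | OUT={}

B8 is the boundary node: OUT[B8] = {}
Applying B8's transfer function to that OUT value gives IN[B8] (row B8 above).

Answer: {a, c, f}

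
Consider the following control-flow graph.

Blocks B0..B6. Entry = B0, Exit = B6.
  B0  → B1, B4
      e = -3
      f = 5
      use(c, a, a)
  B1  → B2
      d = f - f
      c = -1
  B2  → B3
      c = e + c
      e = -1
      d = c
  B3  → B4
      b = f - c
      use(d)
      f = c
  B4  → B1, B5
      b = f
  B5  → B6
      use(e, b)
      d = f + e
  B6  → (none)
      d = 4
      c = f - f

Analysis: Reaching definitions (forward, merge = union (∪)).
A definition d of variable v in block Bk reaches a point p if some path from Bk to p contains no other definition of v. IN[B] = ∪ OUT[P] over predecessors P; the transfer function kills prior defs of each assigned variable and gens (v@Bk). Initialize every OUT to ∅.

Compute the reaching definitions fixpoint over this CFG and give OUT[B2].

Per-block solution:
  B0:  IN={}  OUT={e@B0, f@B0}
  B1:  IN={b@B4, c@B2, d@B2, e@B0, e@B2, f@B0, f@B3}  OUT={b@B4, c@B1, d@B1, e@B0, e@B2, f@B0, f@B3}
  B2:  IN={b@B4, c@B1, d@B1, e@B0, e@B2, f@B0, f@B3}  OUT={b@B4, c@B2, d@B2, e@B2, f@B0, f@B3}
  B3:  IN={b@B4, c@B2, d@B2, e@B2, f@B0, f@B3}  OUT={b@B3, c@B2, d@B2, e@B2, f@B3}
  B4:  IN={b@B3, c@B2, d@B2, e@B0, e@B2, f@B0, f@B3}  OUT={b@B4, c@B2, d@B2, e@B0, e@B2, f@B0, f@B3}
  B5:  IN={b@B4, c@B2, d@B2, e@B0, e@B2, f@B0, f@B3}  OUT={b@B4, c@B2, d@B5, e@B0, e@B2, f@B0, f@B3}
  B6:  IN={b@B4, c@B2, d@B5, e@B0, e@B2, f@B0, f@B3}  OUT={b@B4, c@B6, d@B6, e@B0, e@B2, f@B0, f@B3}

Merge at B2: IN[B2] = OUT[B1] = {b@B4, c@B1, d@B1, e@B0, e@B2, f@B0, f@B3}
Applying B2's transfer function to that IN value gives OUT[B2] (row B2 above).

Answer: {b@B4, c@B2, d@B2, e@B2, f@B0, f@B3}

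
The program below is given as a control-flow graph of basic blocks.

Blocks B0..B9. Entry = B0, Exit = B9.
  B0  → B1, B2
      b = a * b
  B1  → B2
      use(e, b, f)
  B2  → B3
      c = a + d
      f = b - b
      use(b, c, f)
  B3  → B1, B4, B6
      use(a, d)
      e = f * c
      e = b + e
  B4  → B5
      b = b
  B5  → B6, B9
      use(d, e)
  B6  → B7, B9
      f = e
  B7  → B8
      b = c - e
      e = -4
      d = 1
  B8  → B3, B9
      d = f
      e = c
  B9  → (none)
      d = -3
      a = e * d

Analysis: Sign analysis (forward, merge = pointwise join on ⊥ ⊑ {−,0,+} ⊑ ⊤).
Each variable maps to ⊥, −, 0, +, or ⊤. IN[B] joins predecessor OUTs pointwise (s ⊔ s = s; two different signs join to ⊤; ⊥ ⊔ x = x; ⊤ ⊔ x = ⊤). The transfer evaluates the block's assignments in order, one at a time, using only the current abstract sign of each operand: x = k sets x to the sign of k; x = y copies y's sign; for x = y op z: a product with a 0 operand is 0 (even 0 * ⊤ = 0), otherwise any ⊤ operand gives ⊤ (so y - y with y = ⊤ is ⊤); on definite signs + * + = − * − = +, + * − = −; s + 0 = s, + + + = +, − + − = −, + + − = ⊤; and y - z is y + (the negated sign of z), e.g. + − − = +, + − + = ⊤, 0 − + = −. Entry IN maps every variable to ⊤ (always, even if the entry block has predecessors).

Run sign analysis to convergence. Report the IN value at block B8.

Per-block solution:
  B0:  IN=(all ⊤)  OUT=(all ⊤)
  B1:  IN=(all ⊤)  OUT=(all ⊤)
  B2:  IN=(all ⊤)  OUT=(all ⊤)
  B3:  IN=(all ⊤)  OUT=(all ⊤)
  B4:  IN=(all ⊤)  OUT=(all ⊤)
  B5:  IN=(all ⊤)  OUT=(all ⊤)
  B6:  IN=(all ⊤)  OUT=(all ⊤)
  B7:  IN=(all ⊤)  OUT={d:+, e:-; rest ⊤}
  B8:  IN={d:+, e:-; rest ⊤}  OUT=(all ⊤)
  B9:  IN=(all ⊤)  OUT={d:-; rest ⊤}

Merge at B8: IN[B8] = OUT[B7] = {a: ⊤, b: ⊤, c: ⊤, d: +, e: -, f: ⊤}

Answer: {a: ⊤, b: ⊤, c: ⊤, d: +, e: -, f: ⊤}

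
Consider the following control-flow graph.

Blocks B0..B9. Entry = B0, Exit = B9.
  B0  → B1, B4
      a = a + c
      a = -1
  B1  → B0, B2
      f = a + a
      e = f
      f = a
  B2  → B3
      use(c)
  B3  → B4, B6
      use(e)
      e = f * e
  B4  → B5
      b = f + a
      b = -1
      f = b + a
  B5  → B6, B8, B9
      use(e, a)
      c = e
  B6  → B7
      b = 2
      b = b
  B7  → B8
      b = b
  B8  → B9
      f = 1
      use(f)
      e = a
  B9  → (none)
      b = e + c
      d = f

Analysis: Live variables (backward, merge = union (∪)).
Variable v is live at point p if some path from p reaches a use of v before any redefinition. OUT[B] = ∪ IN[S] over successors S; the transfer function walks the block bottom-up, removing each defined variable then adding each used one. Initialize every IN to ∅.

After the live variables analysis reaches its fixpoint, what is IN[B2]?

Fixpoint table:
  B0: | IN={a, c, e, f} | OUT={a, c, e, f}
  B1: | IN={a, c} | OUT={a, c, e, f}
  B2: | IN={a, c, e, f} | OUT={a, c, e, f}
  B3: | IN={a, c, e, f} | OUT={a, c, e, f}
  B4: | IN={a, e, f} | OUT={a, e, f}
  B5: | IN={a, e, f} | OUT={a, c, e, f}
  B6: | IN={a, c} | OUT={a, b, c}
  B7: | IN={a, b, c} | OUT={a, c}
  B8: | IN={a, c} | OUT={c, e, f}
  B9: | IN={c, e, f} | OUT={}

Merge at B2: OUT[B2] = IN[B3] = {a, c, e, f}
Applying B2's transfer function to that OUT value gives IN[B2] (row B2 above).

Answer: {a, c, e, f}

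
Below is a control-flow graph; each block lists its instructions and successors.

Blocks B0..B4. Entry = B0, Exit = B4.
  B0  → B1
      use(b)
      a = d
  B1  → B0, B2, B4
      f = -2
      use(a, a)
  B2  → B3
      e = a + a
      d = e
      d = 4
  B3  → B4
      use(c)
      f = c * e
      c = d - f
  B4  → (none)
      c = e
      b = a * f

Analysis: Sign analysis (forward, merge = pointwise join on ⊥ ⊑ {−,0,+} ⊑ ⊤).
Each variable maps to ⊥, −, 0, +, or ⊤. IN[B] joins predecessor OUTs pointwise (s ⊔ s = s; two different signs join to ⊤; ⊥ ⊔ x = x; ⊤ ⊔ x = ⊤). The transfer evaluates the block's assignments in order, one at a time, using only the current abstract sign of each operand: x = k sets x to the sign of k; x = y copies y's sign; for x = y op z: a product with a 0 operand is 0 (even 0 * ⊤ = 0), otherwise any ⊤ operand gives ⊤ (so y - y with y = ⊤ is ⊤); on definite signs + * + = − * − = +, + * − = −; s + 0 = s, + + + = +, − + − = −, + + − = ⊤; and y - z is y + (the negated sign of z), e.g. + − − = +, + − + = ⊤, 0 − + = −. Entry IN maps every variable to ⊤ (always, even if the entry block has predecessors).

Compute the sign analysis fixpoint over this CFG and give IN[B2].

Answer: {a: ⊤, b: ⊤, c: ⊤, d: ⊤, e: ⊤, f: -}

Trace:
Converged values:
  B0: | IN=(all ⊤) | OUT=(all ⊤)
  B1: | IN=(all ⊤) | OUT={f:-; rest ⊤}
  B2: | IN={f:-; rest ⊤} | OUT={d:+, f:-; rest ⊤}
  B3: | IN={d:+, f:-; rest ⊤} | OUT={d:+; rest ⊤}
  B4: | IN=(all ⊤) | OUT=(all ⊤)

Merge at B2: IN[B2] = OUT[B1] = {a: ⊤, b: ⊤, c: ⊤, d: ⊤, e: ⊤, f: -}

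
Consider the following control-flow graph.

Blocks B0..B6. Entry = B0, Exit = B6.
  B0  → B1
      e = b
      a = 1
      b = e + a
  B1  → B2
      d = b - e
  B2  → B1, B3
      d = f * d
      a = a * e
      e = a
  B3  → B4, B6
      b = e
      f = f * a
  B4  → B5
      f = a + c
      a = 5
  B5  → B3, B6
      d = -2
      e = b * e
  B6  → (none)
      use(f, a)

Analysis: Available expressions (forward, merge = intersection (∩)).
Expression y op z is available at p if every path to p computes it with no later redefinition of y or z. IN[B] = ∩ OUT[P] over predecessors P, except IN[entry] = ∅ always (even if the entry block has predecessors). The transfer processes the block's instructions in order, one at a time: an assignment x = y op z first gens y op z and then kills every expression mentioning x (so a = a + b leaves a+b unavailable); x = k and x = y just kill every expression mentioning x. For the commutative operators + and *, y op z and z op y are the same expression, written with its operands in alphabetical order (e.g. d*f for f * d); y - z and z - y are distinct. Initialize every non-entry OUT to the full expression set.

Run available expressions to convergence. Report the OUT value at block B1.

Answer: {b-e}

Trace:
Per-block solution:
  B0: | IN={} | OUT={a+e}
  B1: | IN={} | OUT={b-e}
  B2: | IN={b-e} | OUT={}
  B3: | IN={} | OUT={}
  B4: | IN={} | OUT={}
  B5: | IN={} | OUT={}
  B6: | IN={} | OUT={}

Merge at B1: IN[B1] = OUT[B0] ∩ OUT[B2] = {}
Applying B1's transfer function to that IN value gives OUT[B1] (row B1 above).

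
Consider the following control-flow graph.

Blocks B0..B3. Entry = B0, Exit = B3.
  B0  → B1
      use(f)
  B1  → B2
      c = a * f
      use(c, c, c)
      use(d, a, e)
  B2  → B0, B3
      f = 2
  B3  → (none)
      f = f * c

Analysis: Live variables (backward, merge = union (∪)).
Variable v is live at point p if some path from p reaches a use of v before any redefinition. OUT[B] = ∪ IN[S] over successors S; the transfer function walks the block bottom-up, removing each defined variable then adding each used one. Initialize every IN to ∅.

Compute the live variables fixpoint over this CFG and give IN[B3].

Answer: {c, f}

Trace:
Fixpoint table:
  B0:   IN={a, d, e, f}   OUT={a, d, e, f}
  B1:   IN={a, d, e, f}   OUT={a, c, d, e}
  B2:   IN={a, c, d, e}   OUT={a, c, d, e, f}
  B3:   IN={c, f}   OUT={}

B3 is the boundary node: OUT[B3] = {}
Applying B3's transfer function to that OUT value gives IN[B3] (row B3 above).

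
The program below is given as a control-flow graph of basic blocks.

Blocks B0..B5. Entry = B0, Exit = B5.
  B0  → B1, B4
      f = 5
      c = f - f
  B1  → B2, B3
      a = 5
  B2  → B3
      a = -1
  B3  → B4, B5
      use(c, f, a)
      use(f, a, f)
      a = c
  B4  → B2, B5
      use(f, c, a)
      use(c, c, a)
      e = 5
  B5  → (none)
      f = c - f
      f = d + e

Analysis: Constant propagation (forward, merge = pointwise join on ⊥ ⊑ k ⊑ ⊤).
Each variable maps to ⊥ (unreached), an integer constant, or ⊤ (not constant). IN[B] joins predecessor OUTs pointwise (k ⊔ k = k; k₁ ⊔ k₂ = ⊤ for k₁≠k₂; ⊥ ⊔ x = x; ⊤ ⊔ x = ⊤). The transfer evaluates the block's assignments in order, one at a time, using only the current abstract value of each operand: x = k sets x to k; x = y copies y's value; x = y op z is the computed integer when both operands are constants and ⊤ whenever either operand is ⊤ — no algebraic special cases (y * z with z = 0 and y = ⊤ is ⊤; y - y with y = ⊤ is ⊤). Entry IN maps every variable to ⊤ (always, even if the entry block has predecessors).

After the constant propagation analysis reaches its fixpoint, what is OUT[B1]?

Answer: {a: 5, b: ⊤, c: 0, d: ⊤, e: ⊤, f: 5}

Trace:
Per-block solution:
  B0: | IN=(all ⊤) | OUT={c:0, f:5; rest ⊤}
  B1: | IN={c:0, f:5; rest ⊤} | OUT={a:5, c:0, f:5; rest ⊤}
  B2: | IN={c:0, f:5; rest ⊤} | OUT={a:-1, c:0, f:5; rest ⊤}
  B3: | IN={c:0, f:5; rest ⊤} | OUT={a:0, c:0, f:5; rest ⊤}
  B4: | IN={c:0, f:5; rest ⊤} | OUT={c:0, e:5, f:5; rest ⊤}
  B5: | IN={c:0, f:5; rest ⊤} | OUT={c:0; rest ⊤}

Merge at B1: IN[B1] = OUT[B0] = {a: ⊤, b: ⊤, c: 0, d: ⊤, e: ⊤, f: 5}
Applying B1's transfer function to that IN value gives OUT[B1] (row B1 above).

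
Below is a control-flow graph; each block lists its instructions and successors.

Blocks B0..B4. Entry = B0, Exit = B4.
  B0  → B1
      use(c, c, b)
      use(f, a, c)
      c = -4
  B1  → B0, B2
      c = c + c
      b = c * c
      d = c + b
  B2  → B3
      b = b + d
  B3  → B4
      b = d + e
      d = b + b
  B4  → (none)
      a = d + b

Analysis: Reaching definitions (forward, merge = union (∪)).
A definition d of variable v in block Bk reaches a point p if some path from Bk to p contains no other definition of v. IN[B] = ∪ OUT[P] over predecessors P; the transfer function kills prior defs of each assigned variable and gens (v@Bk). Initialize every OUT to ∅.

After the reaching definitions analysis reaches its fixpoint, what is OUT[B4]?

Converged values:
  B0: | IN={b@B1, c@B1, d@B1} | OUT={b@B1, c@B0, d@B1}
  B1: | IN={b@B1, c@B0, d@B1} | OUT={b@B1, c@B1, d@B1}
  B2: | IN={b@B1, c@B1, d@B1} | OUT={b@B2, c@B1, d@B1}
  B3: | IN={b@B2, c@B1, d@B1} | OUT={b@B3, c@B1, d@B3}
  B4: | IN={b@B3, c@B1, d@B3} | OUT={a@B4, b@B3, c@B1, d@B3}

Merge at B4: IN[B4] = OUT[B3] = {b@B3, c@B1, d@B3}
Applying B4's transfer function to that IN value gives OUT[B4] (row B4 above).

Answer: {a@B4, b@B3, c@B1, d@B3}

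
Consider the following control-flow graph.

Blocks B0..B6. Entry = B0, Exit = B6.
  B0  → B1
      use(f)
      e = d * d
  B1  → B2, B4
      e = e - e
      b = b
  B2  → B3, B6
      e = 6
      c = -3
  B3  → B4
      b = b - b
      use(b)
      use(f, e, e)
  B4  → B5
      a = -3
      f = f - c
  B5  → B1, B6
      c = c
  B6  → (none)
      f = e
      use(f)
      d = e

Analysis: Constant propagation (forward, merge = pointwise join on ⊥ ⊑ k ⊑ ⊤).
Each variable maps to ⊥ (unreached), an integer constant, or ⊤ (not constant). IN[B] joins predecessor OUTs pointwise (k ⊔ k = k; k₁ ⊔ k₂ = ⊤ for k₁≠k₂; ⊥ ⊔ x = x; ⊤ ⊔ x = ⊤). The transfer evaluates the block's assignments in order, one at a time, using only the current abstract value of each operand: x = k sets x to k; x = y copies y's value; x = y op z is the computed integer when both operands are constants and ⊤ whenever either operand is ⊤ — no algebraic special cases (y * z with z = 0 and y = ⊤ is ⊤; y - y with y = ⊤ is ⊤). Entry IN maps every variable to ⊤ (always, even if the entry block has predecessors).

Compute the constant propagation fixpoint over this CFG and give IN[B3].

Answer: {a: ⊤, b: ⊤, c: -3, d: ⊤, e: 6, f: ⊤}

Trace:
Per-block solution:
  B0:   IN=(all ⊤)   OUT=(all ⊤)
  B1:   IN=(all ⊤)   OUT=(all ⊤)
  B2:   IN=(all ⊤)   OUT={c:-3, e:6; rest ⊤}
  B3:   IN={c:-3, e:6; rest ⊤}   OUT={c:-3, e:6; rest ⊤}
  B4:   IN=(all ⊤)   OUT={a:-3; rest ⊤}
  B5:   IN={a:-3; rest ⊤}   OUT={a:-3; rest ⊤}
  B6:   IN=(all ⊤)   OUT=(all ⊤)

Merge at B3: IN[B3] = OUT[B2] = {a: ⊤, b: ⊤, c: -3, d: ⊤, e: 6, f: ⊤}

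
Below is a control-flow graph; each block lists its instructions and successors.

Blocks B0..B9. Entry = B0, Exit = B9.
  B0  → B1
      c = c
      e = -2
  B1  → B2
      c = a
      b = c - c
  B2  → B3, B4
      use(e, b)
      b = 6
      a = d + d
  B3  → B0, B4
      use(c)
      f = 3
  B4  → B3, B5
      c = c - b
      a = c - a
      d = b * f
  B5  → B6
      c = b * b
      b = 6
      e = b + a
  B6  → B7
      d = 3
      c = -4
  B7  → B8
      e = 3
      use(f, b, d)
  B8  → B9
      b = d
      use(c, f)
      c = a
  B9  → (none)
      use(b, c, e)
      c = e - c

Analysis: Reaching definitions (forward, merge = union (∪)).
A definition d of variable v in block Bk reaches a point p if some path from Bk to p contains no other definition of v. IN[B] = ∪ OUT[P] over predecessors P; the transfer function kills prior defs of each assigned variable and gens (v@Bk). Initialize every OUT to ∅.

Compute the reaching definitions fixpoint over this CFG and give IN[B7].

Converged values:
  B0:  IN={a@B2, a@B4, b@B2, c@B1, c@B4, d@B4, e@B0, f@B3}  OUT={a@B2, a@B4, b@B2, c@B0, d@B4, e@B0, f@B3}
  B1:  IN={a@B2, a@B4, b@B2, c@B0, d@B4, e@B0, f@B3}  OUT={a@B2, a@B4, b@B1, c@B1, d@B4, e@B0, f@B3}
  B2:  IN={a@B2, a@B4, b@B1, c@B1, d@B4, e@B0, f@B3}  OUT={a@B2, b@B2, c@B1, d@B4, e@B0, f@B3}
  B3:  IN={a@B2, a@B4, b@B2, c@B1, c@B4, d@B4, e@B0, f@B3}  OUT={a@B2, a@B4, b@B2, c@B1, c@B4, d@B4, e@B0, f@B3}
  B4:  IN={a@B2, a@B4, b@B2, c@B1, c@B4, d@B4, e@B0, f@B3}  OUT={a@B4, b@B2, c@B4, d@B4, e@B0, f@B3}
  B5:  IN={a@B4, b@B2, c@B4, d@B4, e@B0, f@B3}  OUT={a@B4, b@B5, c@B5, d@B4, e@B5, f@B3}
  B6:  IN={a@B4, b@B5, c@B5, d@B4, e@B5, f@B3}  OUT={a@B4, b@B5, c@B6, d@B6, e@B5, f@B3}
  B7:  IN={a@B4, b@B5, c@B6, d@B6, e@B5, f@B3}  OUT={a@B4, b@B5, c@B6, d@B6, e@B7, f@B3}
  B8:  IN={a@B4, b@B5, c@B6, d@B6, e@B7, f@B3}  OUT={a@B4, b@B8, c@B8, d@B6, e@B7, f@B3}
  B9:  IN={a@B4, b@B8, c@B8, d@B6, e@B7, f@B3}  OUT={a@B4, b@B8, c@B9, d@B6, e@B7, f@B3}

Merge at B7: IN[B7] = OUT[B6] = {a@B4, b@B5, c@B6, d@B6, e@B5, f@B3}

Answer: {a@B4, b@B5, c@B6, d@B6, e@B5, f@B3}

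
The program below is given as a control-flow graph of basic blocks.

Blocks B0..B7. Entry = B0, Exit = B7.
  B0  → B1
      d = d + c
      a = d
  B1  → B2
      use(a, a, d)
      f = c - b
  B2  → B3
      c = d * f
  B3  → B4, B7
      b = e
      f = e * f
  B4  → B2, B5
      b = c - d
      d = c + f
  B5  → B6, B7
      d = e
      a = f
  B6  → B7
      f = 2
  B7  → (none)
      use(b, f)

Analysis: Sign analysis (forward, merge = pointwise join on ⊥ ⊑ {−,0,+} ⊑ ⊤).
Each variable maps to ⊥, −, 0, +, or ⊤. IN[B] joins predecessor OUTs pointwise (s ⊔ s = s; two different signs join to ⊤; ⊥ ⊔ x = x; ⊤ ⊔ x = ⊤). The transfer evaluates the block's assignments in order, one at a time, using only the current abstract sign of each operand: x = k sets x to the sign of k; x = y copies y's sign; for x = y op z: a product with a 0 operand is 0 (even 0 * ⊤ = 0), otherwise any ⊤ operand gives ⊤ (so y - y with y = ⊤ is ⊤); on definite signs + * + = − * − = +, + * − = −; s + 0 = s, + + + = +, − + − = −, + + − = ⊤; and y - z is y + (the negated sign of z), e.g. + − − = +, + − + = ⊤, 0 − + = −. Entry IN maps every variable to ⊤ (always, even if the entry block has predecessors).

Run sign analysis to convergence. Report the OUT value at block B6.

Converged values:
  B0: | IN=(all ⊤) | OUT=(all ⊤)
  B1: | IN=(all ⊤) | OUT=(all ⊤)
  B2: | IN=(all ⊤) | OUT=(all ⊤)
  B3: | IN=(all ⊤) | OUT=(all ⊤)
  B4: | IN=(all ⊤) | OUT=(all ⊤)
  B5: | IN=(all ⊤) | OUT=(all ⊤)
  B6: | IN=(all ⊤) | OUT={f:+; rest ⊤}
  B7: | IN=(all ⊤) | OUT=(all ⊤)

Merge at B6: IN[B6] = OUT[B5] = {a: ⊤, b: ⊤, c: ⊤, d: ⊤, e: ⊤, f: ⊤}
Applying B6's transfer function to that IN value gives OUT[B6] (row B6 above).

Answer: {a: ⊤, b: ⊤, c: ⊤, d: ⊤, e: ⊤, f: +}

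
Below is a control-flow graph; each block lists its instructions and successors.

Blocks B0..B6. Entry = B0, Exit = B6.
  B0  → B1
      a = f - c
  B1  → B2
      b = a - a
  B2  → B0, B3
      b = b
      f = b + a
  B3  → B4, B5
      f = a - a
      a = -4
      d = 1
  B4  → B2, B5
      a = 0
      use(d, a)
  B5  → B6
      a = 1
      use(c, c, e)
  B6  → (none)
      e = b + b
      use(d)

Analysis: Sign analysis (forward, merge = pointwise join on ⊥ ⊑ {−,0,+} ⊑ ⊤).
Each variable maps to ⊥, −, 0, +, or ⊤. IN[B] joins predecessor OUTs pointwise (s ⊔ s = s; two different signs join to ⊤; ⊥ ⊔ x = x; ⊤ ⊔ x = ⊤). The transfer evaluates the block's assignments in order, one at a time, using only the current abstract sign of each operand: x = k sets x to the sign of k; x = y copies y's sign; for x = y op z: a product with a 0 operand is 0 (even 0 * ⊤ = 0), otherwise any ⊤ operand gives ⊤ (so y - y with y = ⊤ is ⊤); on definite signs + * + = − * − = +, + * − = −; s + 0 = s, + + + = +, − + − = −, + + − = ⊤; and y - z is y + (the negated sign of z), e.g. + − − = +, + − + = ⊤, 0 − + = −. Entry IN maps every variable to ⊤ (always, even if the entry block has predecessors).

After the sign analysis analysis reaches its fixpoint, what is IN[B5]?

Answer: {a: ⊤, b: ⊤, c: ⊤, d: +, e: ⊤, f: ⊤}

Trace:
Fixpoint table:
  B0: | IN=(all ⊤) | OUT=(all ⊤)
  B1: | IN=(all ⊤) | OUT=(all ⊤)
  B2: | IN=(all ⊤) | OUT=(all ⊤)
  B3: | IN=(all ⊤) | OUT={a:-, d:+; rest ⊤}
  B4: | IN={a:-, d:+; rest ⊤} | OUT={a:0, d:+; rest ⊤}
  B5: | IN={d:+; rest ⊤} | OUT={a:+, d:+; rest ⊤}
  B6: | IN={a:+, d:+; rest ⊤} | OUT={a:+, d:+; rest ⊤}

Merge at B5: IN[B5] = OUT[B3] ⊔ OUT[B4] = {a: ⊤, b: ⊤, c: ⊤, d: +, e: ⊤, f: ⊤}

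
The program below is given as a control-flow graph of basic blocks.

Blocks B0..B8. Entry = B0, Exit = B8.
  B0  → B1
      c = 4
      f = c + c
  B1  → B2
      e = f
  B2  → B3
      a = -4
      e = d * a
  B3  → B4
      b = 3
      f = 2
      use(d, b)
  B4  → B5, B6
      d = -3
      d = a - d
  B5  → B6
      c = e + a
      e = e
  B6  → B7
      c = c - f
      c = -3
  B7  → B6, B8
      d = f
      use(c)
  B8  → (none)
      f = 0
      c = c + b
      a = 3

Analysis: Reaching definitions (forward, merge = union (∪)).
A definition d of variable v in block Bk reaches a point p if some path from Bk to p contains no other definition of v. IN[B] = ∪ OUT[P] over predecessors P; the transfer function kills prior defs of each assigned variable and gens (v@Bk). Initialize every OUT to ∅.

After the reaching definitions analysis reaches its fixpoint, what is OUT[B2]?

Per-block solution:
  B0:  IN={}  OUT={c@B0, f@B0}
  B1:  IN={c@B0, f@B0}  OUT={c@B0, e@B1, f@B0}
  B2:  IN={c@B0, e@B1, f@B0}  OUT={a@B2, c@B0, e@B2, f@B0}
  B3:  IN={a@B2, c@B0, e@B2, f@B0}  OUT={a@B2, b@B3, c@B0, e@B2, f@B3}
  B4:  IN={a@B2, b@B3, c@B0, e@B2, f@B3}  OUT={a@B2, b@B3, c@B0, d@B4, e@B2, f@B3}
  B5:  IN={a@B2, b@B3, c@B0, d@B4, e@B2, f@B3}  OUT={a@B2, b@B3, c@B5, d@B4, e@B5, f@B3}
  B6:  IN={a@B2, b@B3, c@B0, c@B5, c@B6, d@B4, d@B7, e@B2, e@B5, f@B3}  OUT={a@B2, b@B3, c@B6, d@B4, d@B7, e@B2, e@B5, f@B3}
  B7:  IN={a@B2, b@B3, c@B6, d@B4, d@B7, e@B2, e@B5, f@B3}  OUT={a@B2, b@B3, c@B6, d@B7, e@B2, e@B5, f@B3}
  B8:  IN={a@B2, b@B3, c@B6, d@B7, e@B2, e@B5, f@B3}  OUT={a@B8, b@B3, c@B8, d@B7, e@B2, e@B5, f@B8}

Merge at B2: IN[B2] = OUT[B1] = {c@B0, e@B1, f@B0}
Applying B2's transfer function to that IN value gives OUT[B2] (row B2 above).

Answer: {a@B2, c@B0, e@B2, f@B0}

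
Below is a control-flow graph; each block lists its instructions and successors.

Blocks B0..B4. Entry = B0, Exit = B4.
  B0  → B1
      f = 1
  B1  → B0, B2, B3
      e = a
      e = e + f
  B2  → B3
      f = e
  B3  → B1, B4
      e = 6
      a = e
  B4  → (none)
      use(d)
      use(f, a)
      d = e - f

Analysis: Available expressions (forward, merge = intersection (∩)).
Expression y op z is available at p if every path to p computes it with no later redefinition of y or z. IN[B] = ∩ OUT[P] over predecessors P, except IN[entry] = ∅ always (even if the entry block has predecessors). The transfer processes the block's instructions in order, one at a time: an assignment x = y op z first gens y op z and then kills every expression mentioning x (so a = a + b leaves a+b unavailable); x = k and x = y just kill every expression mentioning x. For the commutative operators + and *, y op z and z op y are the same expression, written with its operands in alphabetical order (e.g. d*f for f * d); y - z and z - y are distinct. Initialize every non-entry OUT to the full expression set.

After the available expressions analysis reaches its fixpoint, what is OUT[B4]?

Answer: {e-f}

Working:
Fixpoint table:
  B0:   IN={}   OUT={}
  B1:   IN={}   OUT={}
  B2:   IN={}   OUT={}
  B3:   IN={}   OUT={}
  B4:   IN={}   OUT={e-f}

Merge at B4: IN[B4] = OUT[B3] = {}
Applying B4's transfer function to that IN value gives OUT[B4] (row B4 above).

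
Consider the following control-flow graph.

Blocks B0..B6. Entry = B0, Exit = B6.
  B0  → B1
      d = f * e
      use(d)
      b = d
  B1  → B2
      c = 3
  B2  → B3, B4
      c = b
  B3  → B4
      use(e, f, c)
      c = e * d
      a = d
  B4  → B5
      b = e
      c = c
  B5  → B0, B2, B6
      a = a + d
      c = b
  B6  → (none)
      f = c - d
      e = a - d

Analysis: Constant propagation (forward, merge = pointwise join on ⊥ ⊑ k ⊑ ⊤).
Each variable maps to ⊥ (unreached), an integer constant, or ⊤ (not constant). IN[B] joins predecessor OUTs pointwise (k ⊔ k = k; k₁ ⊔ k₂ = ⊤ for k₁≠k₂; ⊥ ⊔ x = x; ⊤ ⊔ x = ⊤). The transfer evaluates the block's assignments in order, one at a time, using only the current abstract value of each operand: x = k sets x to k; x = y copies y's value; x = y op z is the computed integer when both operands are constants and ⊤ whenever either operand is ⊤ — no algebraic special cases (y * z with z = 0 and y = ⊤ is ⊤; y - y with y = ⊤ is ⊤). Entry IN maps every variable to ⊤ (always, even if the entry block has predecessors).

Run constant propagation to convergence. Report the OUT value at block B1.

Converged values:
  B0: | IN=(all ⊤) | OUT=(all ⊤)
  B1: | IN=(all ⊤) | OUT={c:3; rest ⊤}
  B2: | IN=(all ⊤) | OUT=(all ⊤)
  B3: | IN=(all ⊤) | OUT=(all ⊤)
  B4: | IN=(all ⊤) | OUT=(all ⊤)
  B5: | IN=(all ⊤) | OUT=(all ⊤)
  B6: | IN=(all ⊤) | OUT=(all ⊤)

Merge at B1: IN[B1] = OUT[B0] = {a: ⊤, b: ⊤, c: ⊤, d: ⊤, e: ⊤, f: ⊤}
Applying B1's transfer function to that IN value gives OUT[B1] (row B1 above).

Answer: {a: ⊤, b: ⊤, c: 3, d: ⊤, e: ⊤, f: ⊤}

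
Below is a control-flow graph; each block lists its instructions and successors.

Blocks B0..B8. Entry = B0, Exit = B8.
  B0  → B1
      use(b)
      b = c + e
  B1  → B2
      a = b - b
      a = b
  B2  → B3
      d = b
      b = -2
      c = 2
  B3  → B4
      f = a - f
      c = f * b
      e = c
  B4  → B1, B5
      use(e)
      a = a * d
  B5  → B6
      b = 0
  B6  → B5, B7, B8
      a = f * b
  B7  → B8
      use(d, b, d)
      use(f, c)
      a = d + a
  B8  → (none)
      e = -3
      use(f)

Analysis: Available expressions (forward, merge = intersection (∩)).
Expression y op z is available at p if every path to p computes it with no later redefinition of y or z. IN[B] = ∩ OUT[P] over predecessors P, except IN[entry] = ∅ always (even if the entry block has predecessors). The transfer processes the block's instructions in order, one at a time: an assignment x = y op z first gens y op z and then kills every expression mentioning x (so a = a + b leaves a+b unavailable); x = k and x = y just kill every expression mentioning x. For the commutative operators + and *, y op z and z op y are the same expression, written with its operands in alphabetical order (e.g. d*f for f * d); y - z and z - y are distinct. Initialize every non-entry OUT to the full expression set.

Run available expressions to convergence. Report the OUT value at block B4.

Per-block solution:
  B0: | IN={} | OUT={c+e}
  B1: | IN={} | OUT={b-b}
  B2: | IN={b-b} | OUT={}
  B3: | IN={} | OUT={b*f}
  B4: | IN={b*f} | OUT={b*f}
  B5: | IN={b*f} | OUT={}
  B6: | IN={} | OUT={b*f}
  B7: | IN={b*f} | OUT={b*f}
  B8: | IN={b*f} | OUT={b*f}

Merge at B4: IN[B4] = OUT[B3] = {b*f}
Applying B4's transfer function to that IN value gives OUT[B4] (row B4 above).

Answer: {b*f}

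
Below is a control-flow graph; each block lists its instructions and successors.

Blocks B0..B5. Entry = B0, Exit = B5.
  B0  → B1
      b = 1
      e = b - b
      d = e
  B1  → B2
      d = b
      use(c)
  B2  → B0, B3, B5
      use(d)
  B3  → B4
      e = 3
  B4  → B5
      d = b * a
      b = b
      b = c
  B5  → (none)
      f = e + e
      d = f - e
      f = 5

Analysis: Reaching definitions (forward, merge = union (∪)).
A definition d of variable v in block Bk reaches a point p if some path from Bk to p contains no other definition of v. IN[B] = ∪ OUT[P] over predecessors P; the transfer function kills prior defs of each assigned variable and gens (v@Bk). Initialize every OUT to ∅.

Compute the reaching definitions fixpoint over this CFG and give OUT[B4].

Per-block solution:
  B0:   IN={b@B0, d@B1, e@B0}   OUT={b@B0, d@B0, e@B0}
  B1:   IN={b@B0, d@B0, e@B0}   OUT={b@B0, d@B1, e@B0}
  B2:   IN={b@B0, d@B1, e@B0}   OUT={b@B0, d@B1, e@B0}
  B3:   IN={b@B0, d@B1, e@B0}   OUT={b@B0, d@B1, e@B3}
  B4:   IN={b@B0, d@B1, e@B3}   OUT={b@B4, d@B4, e@B3}
  B5:   IN={b@B0, b@B4, d@B1, d@B4, e@B0, e@B3}   OUT={b@B0, b@B4, d@B5, e@B0, e@B3, f@B5}

Merge at B4: IN[B4] = OUT[B3] = {b@B0, d@B1, e@B3}
Applying B4's transfer function to that IN value gives OUT[B4] (row B4 above).

Answer: {b@B4, d@B4, e@B3}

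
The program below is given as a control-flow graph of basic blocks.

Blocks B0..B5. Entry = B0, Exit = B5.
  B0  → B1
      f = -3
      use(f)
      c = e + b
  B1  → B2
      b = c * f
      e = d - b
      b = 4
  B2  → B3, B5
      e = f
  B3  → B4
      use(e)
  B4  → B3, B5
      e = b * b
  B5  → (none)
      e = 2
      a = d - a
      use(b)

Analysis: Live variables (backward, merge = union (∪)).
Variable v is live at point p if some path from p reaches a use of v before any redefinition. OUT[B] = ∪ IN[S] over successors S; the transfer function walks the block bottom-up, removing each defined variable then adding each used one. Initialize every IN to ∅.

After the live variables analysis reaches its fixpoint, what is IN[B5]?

Per-block solution:
  B0:   IN={a, b, d, e}   OUT={a, c, d, f}
  B1:   IN={a, c, d, f}   OUT={a, b, d, f}
  B2:   IN={a, b, d, f}   OUT={a, b, d, e}
  B3:   IN={a, b, d, e}   OUT={a, b, d}
  B4:   IN={a, b, d}   OUT={a, b, d, e}
  B5:   IN={a, b, d}   OUT={}

B5 is the boundary node: OUT[B5] = {}
Applying B5's transfer function to that OUT value gives IN[B5] (row B5 above).

Answer: {a, b, d}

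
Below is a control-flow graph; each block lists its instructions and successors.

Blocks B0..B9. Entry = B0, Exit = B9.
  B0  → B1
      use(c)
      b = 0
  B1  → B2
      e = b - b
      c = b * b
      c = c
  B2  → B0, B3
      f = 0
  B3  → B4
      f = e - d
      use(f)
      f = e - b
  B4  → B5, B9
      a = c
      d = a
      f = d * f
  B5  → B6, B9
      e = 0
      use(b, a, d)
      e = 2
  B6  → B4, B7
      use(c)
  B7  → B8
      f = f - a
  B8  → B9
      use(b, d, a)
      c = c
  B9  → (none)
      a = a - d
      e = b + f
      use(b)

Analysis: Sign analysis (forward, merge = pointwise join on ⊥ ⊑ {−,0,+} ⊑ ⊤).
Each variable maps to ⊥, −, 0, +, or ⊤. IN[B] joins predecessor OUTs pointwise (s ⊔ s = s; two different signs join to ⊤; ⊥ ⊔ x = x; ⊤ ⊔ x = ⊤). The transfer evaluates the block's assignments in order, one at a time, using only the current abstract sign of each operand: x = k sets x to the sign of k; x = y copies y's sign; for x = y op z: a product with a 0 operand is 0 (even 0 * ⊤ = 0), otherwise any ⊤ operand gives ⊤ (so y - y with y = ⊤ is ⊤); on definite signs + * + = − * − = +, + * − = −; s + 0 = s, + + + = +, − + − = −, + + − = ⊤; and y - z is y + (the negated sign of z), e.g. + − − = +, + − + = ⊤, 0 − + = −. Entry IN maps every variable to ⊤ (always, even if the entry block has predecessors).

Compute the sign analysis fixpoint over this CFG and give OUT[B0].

Answer: {a: ⊤, b: 0, c: ⊤, d: ⊤, e: ⊤, f: ⊤}

Trace:
Converged values:
  B0: | IN=(all ⊤) | OUT={b:0; rest ⊤}
  B1: | IN={b:0; rest ⊤} | OUT={b:0, c:0, e:0; rest ⊤}
  B2: | IN={b:0, c:0, e:0; rest ⊤} | OUT={b:0, c:0, e:0, f:0; rest ⊤}
  B3: | IN={b:0, c:0, e:0, f:0; rest ⊤} | OUT={b:0, c:0, e:0, f:0; rest ⊤}
  B4: | IN={b:0, c:0, f:0; rest ⊤} | OUT={a:0, b:0, c:0, d:0, f:0; rest ⊤}
  B5: | IN={a:0, b:0, c:0, d:0, f:0; rest ⊤} | OUT={a:0, b:0, c:0, d:0, e:+, f:0; rest ⊤}
  B6: | IN={a:0, b:0, c:0, d:0, e:+, f:0; rest ⊤} | OUT={a:0, b:0, c:0, d:0, e:+, f:0; rest ⊤}
  B7: | IN={a:0, b:0, c:0, d:0, e:+, f:0; rest ⊤} | OUT={a:0, b:0, c:0, d:0, e:+, f:0; rest ⊤}
  B8: | IN={a:0, b:0, c:0, d:0, e:+, f:0; rest ⊤} | OUT={a:0, b:0, c:0, d:0, e:+, f:0; rest ⊤}
  B9: | IN={a:0, b:0, c:0, d:0, f:0; rest ⊤} | OUT={a:0, b:0, c:0, d:0, e:0, f:0; rest ⊤}

Merge at B0 (entry node, so the boundary value (all ⊤) is joined with the incoming edge(s)): IN[B0] = (all ⊤) ⊔ OUT[B2] = {a: ⊤, b: ⊤, c: ⊤, d: ⊤, e: ⊤, f: ⊤}
Applying B0's transfer function to that IN value gives OUT[B0] (row B0 above).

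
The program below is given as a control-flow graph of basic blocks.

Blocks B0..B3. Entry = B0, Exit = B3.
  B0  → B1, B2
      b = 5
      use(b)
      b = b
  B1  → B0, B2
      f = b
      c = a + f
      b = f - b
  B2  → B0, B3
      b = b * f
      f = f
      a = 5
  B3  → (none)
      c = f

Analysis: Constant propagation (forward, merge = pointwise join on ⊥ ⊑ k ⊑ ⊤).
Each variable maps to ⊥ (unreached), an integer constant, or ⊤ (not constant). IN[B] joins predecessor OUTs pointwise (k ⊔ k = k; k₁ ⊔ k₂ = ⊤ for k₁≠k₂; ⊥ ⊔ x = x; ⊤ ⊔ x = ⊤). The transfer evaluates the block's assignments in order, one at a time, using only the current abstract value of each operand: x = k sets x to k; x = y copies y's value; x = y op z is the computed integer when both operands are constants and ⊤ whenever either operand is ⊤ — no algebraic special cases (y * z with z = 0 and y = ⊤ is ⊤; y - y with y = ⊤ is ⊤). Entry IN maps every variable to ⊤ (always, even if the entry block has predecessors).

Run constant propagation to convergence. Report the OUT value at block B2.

Answer: {a: 5, b: ⊤, c: ⊤, d: ⊤, e: ⊤, f: ⊤}

Derivation:
Fixpoint table:
  B0:  IN=(all ⊤)  OUT={b:5; rest ⊤}
  B1:  IN={b:5; rest ⊤}  OUT={b:0, f:5; rest ⊤}
  B2:  IN=(all ⊤)  OUT={a:5; rest ⊤}
  B3:  IN={a:5; rest ⊤}  OUT={a:5; rest ⊤}

Merge at B2: IN[B2] = OUT[B0] ⊔ OUT[B1] = {a: ⊤, b: ⊤, c: ⊤, d: ⊤, e: ⊤, f: ⊤}
Applying B2's transfer function to that IN value gives OUT[B2] (row B2 above).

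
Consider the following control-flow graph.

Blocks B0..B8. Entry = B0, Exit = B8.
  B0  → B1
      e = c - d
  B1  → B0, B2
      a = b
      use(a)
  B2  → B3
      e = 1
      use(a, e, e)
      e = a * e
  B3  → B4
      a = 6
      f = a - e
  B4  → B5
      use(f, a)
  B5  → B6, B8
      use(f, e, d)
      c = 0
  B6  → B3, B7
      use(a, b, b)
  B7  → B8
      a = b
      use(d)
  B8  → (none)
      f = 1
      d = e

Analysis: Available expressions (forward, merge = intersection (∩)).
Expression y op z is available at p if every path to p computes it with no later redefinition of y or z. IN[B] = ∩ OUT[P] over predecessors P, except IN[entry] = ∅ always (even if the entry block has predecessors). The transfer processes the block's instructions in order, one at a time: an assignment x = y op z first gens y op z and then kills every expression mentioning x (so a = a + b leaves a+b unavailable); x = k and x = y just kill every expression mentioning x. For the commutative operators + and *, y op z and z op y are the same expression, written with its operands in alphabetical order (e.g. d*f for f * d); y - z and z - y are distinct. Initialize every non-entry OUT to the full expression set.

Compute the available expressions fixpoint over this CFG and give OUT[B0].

Per-block solution:
  B0:  IN={}  OUT={c-d}
  B1:  IN={c-d}  OUT={c-d}
  B2:  IN={c-d}  OUT={c-d}
  B3:  IN={}  OUT={a-e}
  B4:  IN={a-e}  OUT={a-e}
  B5:  IN={a-e}  OUT={a-e}
  B6:  IN={a-e}  OUT={a-e}
  B7:  IN={a-e}  OUT={}
  B8:  IN={}  OUT={}

Merge at B0 (entry node, so the boundary value {} is joined with the incoming edge(s)): IN[B0] = {} ∩ OUT[B1] = {}
Applying B0's transfer function to that IN value gives OUT[B0] (row B0 above).

Answer: {c-d}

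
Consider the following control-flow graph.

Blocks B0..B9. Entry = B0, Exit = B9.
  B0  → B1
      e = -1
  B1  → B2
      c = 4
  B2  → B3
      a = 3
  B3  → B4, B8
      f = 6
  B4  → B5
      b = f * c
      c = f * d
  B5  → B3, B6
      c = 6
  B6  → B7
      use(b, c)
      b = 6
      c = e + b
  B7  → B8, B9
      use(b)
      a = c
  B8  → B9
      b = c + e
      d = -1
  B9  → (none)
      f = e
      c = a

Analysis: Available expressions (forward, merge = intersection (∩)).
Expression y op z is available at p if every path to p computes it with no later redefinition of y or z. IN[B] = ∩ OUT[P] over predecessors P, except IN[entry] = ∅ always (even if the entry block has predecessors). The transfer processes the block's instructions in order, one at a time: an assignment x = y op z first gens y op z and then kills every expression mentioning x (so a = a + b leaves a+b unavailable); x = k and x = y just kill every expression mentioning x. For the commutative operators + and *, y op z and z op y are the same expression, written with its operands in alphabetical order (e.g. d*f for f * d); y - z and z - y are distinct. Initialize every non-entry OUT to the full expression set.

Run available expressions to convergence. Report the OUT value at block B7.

Answer: {b+e, d*f}

Derivation:
Converged values:
  B0:  IN={}  OUT={}
  B1:  IN={}  OUT={}
  B2:  IN={}  OUT={}
  B3:  IN={}  OUT={}
  B4:  IN={}  OUT={d*f}
  B5:  IN={d*f}  OUT={d*f}
  B6:  IN={d*f}  OUT={b+e, d*f}
  B7:  IN={b+e, d*f}  OUT={b+e, d*f}
  B8:  IN={}  OUT={c+e}
  B9:  IN={}  OUT={}

Merge at B7: IN[B7] = OUT[B6] = {b+e, d*f}
Applying B7's transfer function to that IN value gives OUT[B7] (row B7 above).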